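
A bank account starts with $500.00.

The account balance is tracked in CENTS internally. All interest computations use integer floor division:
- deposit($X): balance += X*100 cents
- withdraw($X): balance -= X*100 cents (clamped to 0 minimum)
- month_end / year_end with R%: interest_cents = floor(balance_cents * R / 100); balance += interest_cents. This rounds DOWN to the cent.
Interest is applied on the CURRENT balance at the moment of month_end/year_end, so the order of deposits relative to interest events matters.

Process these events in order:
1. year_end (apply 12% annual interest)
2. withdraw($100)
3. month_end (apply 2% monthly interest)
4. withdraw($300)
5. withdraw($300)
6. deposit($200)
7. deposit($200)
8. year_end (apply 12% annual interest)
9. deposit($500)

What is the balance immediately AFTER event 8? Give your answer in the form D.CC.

After 1 (year_end (apply 12% annual interest)): balance=$560.00 total_interest=$60.00
After 2 (withdraw($100)): balance=$460.00 total_interest=$60.00
After 3 (month_end (apply 2% monthly interest)): balance=$469.20 total_interest=$69.20
After 4 (withdraw($300)): balance=$169.20 total_interest=$69.20
After 5 (withdraw($300)): balance=$0.00 total_interest=$69.20
After 6 (deposit($200)): balance=$200.00 total_interest=$69.20
After 7 (deposit($200)): balance=$400.00 total_interest=$69.20
After 8 (year_end (apply 12% annual interest)): balance=$448.00 total_interest=$117.20

Answer: 448.00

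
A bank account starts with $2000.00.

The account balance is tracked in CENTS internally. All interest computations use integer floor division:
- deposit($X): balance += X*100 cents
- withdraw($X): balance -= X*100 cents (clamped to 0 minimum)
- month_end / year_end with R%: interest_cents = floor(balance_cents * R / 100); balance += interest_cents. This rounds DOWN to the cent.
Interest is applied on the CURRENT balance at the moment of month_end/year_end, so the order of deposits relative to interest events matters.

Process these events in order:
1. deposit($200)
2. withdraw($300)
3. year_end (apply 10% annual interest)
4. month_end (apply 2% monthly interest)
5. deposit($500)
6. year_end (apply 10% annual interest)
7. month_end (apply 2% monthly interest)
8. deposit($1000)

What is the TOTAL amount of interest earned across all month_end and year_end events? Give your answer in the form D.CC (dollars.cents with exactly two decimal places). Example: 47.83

After 1 (deposit($200)): balance=$2200.00 total_interest=$0.00
After 2 (withdraw($300)): balance=$1900.00 total_interest=$0.00
After 3 (year_end (apply 10% annual interest)): balance=$2090.00 total_interest=$190.00
After 4 (month_end (apply 2% monthly interest)): balance=$2131.80 total_interest=$231.80
After 5 (deposit($500)): balance=$2631.80 total_interest=$231.80
After 6 (year_end (apply 10% annual interest)): balance=$2894.98 total_interest=$494.98
After 7 (month_end (apply 2% monthly interest)): balance=$2952.87 total_interest=$552.87
After 8 (deposit($1000)): balance=$3952.87 total_interest=$552.87

Answer: 552.87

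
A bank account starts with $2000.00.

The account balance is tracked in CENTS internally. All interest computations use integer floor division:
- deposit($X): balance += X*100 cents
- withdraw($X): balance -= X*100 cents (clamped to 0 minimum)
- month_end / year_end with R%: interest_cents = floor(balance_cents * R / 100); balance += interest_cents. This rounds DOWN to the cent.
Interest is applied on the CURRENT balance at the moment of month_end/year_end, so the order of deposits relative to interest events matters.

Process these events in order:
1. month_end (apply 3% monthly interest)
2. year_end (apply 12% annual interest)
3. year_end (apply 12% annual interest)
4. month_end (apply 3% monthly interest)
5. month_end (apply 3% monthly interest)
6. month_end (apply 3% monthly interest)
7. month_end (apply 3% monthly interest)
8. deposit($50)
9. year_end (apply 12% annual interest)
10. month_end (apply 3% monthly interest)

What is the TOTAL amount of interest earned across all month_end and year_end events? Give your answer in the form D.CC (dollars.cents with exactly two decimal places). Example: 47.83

After 1 (month_end (apply 3% monthly interest)): balance=$2060.00 total_interest=$60.00
After 2 (year_end (apply 12% annual interest)): balance=$2307.20 total_interest=$307.20
After 3 (year_end (apply 12% annual interest)): balance=$2584.06 total_interest=$584.06
After 4 (month_end (apply 3% monthly interest)): balance=$2661.58 total_interest=$661.58
After 5 (month_end (apply 3% monthly interest)): balance=$2741.42 total_interest=$741.42
After 6 (month_end (apply 3% monthly interest)): balance=$2823.66 total_interest=$823.66
After 7 (month_end (apply 3% monthly interest)): balance=$2908.36 total_interest=$908.36
After 8 (deposit($50)): balance=$2958.36 total_interest=$908.36
After 9 (year_end (apply 12% annual interest)): balance=$3313.36 total_interest=$1263.36
After 10 (month_end (apply 3% monthly interest)): balance=$3412.76 total_interest=$1362.76

Answer: 1362.76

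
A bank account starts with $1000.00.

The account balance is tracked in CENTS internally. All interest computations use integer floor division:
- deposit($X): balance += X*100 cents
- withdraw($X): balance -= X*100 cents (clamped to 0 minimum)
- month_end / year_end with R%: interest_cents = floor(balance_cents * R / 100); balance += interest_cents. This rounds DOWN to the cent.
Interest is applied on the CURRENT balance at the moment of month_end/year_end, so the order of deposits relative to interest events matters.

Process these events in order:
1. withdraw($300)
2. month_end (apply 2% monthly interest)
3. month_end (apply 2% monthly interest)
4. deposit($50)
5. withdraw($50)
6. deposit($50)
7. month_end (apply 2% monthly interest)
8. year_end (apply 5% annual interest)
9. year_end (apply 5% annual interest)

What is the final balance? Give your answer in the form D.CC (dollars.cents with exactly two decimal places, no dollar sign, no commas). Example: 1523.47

Answer: 875.20

Derivation:
After 1 (withdraw($300)): balance=$700.00 total_interest=$0.00
After 2 (month_end (apply 2% monthly interest)): balance=$714.00 total_interest=$14.00
After 3 (month_end (apply 2% monthly interest)): balance=$728.28 total_interest=$28.28
After 4 (deposit($50)): balance=$778.28 total_interest=$28.28
After 5 (withdraw($50)): balance=$728.28 total_interest=$28.28
After 6 (deposit($50)): balance=$778.28 total_interest=$28.28
After 7 (month_end (apply 2% monthly interest)): balance=$793.84 total_interest=$43.84
After 8 (year_end (apply 5% annual interest)): balance=$833.53 total_interest=$83.53
After 9 (year_end (apply 5% annual interest)): balance=$875.20 total_interest=$125.20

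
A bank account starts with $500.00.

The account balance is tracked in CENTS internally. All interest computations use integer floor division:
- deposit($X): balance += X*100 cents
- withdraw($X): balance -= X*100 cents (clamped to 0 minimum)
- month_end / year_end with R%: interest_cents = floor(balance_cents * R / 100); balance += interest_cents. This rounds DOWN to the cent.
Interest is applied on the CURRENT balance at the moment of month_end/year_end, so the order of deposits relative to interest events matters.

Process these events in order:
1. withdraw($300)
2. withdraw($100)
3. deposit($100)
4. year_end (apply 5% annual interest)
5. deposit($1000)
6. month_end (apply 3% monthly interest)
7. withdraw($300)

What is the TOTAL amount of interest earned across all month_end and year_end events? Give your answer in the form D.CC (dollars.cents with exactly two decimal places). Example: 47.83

Answer: 46.30

Derivation:
After 1 (withdraw($300)): balance=$200.00 total_interest=$0.00
After 2 (withdraw($100)): balance=$100.00 total_interest=$0.00
After 3 (deposit($100)): balance=$200.00 total_interest=$0.00
After 4 (year_end (apply 5% annual interest)): balance=$210.00 total_interest=$10.00
After 5 (deposit($1000)): balance=$1210.00 total_interest=$10.00
After 6 (month_end (apply 3% monthly interest)): balance=$1246.30 total_interest=$46.30
After 7 (withdraw($300)): balance=$946.30 total_interest=$46.30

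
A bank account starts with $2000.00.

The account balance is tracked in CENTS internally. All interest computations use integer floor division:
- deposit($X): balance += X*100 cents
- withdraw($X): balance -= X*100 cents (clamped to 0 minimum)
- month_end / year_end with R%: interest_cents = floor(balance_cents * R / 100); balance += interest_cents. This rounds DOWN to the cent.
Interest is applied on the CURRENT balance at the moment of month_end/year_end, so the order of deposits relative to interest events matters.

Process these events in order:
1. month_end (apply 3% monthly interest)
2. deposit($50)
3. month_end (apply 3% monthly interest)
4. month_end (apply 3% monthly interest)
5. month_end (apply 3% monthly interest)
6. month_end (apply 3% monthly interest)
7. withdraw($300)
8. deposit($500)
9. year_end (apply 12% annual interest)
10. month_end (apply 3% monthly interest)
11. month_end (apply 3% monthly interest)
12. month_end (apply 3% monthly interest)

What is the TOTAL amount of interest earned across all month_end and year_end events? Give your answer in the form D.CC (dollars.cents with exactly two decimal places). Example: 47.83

Answer: 901.16

Derivation:
After 1 (month_end (apply 3% monthly interest)): balance=$2060.00 total_interest=$60.00
After 2 (deposit($50)): balance=$2110.00 total_interest=$60.00
After 3 (month_end (apply 3% monthly interest)): balance=$2173.30 total_interest=$123.30
After 4 (month_end (apply 3% monthly interest)): balance=$2238.49 total_interest=$188.49
After 5 (month_end (apply 3% monthly interest)): balance=$2305.64 total_interest=$255.64
After 6 (month_end (apply 3% monthly interest)): balance=$2374.80 total_interest=$324.80
After 7 (withdraw($300)): balance=$2074.80 total_interest=$324.80
After 8 (deposit($500)): balance=$2574.80 total_interest=$324.80
After 9 (year_end (apply 12% annual interest)): balance=$2883.77 total_interest=$633.77
After 10 (month_end (apply 3% monthly interest)): balance=$2970.28 total_interest=$720.28
After 11 (month_end (apply 3% monthly interest)): balance=$3059.38 total_interest=$809.38
After 12 (month_end (apply 3% monthly interest)): balance=$3151.16 total_interest=$901.16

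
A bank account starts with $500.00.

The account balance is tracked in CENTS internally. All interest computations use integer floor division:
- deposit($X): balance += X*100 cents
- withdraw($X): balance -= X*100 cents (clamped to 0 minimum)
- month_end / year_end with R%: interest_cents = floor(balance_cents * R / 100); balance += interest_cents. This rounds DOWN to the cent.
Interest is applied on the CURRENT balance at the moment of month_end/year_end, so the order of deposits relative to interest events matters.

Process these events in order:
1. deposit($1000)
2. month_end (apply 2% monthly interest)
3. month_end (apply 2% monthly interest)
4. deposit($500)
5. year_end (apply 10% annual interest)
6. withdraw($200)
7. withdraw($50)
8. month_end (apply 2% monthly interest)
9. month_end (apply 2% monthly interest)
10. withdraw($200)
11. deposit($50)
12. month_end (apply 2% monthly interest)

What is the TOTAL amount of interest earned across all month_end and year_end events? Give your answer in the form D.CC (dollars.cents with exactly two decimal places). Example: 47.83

Answer: 387.08

Derivation:
After 1 (deposit($1000)): balance=$1500.00 total_interest=$0.00
After 2 (month_end (apply 2% monthly interest)): balance=$1530.00 total_interest=$30.00
After 3 (month_end (apply 2% monthly interest)): balance=$1560.60 total_interest=$60.60
After 4 (deposit($500)): balance=$2060.60 total_interest=$60.60
After 5 (year_end (apply 10% annual interest)): balance=$2266.66 total_interest=$266.66
After 6 (withdraw($200)): balance=$2066.66 total_interest=$266.66
After 7 (withdraw($50)): balance=$2016.66 total_interest=$266.66
After 8 (month_end (apply 2% monthly interest)): balance=$2056.99 total_interest=$306.99
After 9 (month_end (apply 2% monthly interest)): balance=$2098.12 total_interest=$348.12
After 10 (withdraw($200)): balance=$1898.12 total_interest=$348.12
After 11 (deposit($50)): balance=$1948.12 total_interest=$348.12
After 12 (month_end (apply 2% monthly interest)): balance=$1987.08 total_interest=$387.08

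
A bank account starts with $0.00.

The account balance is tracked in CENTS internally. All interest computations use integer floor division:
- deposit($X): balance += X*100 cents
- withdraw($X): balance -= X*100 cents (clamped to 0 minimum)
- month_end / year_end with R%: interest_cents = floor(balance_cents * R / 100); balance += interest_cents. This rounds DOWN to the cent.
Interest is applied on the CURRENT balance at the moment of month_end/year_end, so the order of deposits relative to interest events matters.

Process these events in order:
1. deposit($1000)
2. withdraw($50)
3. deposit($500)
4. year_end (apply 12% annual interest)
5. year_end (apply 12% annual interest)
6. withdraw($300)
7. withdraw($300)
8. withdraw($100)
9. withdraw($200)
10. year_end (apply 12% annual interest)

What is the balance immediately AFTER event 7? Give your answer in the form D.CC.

After 1 (deposit($1000)): balance=$1000.00 total_interest=$0.00
After 2 (withdraw($50)): balance=$950.00 total_interest=$0.00
After 3 (deposit($500)): balance=$1450.00 total_interest=$0.00
After 4 (year_end (apply 12% annual interest)): balance=$1624.00 total_interest=$174.00
After 5 (year_end (apply 12% annual interest)): balance=$1818.88 total_interest=$368.88
After 6 (withdraw($300)): balance=$1518.88 total_interest=$368.88
After 7 (withdraw($300)): balance=$1218.88 total_interest=$368.88

Answer: 1218.88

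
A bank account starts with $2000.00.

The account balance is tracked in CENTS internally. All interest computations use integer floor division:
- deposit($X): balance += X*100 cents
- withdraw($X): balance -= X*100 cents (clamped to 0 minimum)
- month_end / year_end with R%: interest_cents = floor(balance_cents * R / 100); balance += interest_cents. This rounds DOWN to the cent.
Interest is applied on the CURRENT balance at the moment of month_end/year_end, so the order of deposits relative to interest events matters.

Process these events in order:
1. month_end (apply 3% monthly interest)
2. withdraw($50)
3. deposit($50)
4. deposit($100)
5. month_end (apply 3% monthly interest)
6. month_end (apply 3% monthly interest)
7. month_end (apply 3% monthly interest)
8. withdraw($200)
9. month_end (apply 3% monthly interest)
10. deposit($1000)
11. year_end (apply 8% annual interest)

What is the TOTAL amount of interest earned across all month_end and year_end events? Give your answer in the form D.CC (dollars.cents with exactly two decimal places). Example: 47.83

Answer: 583.08

Derivation:
After 1 (month_end (apply 3% monthly interest)): balance=$2060.00 total_interest=$60.00
After 2 (withdraw($50)): balance=$2010.00 total_interest=$60.00
After 3 (deposit($50)): balance=$2060.00 total_interest=$60.00
After 4 (deposit($100)): balance=$2160.00 total_interest=$60.00
After 5 (month_end (apply 3% monthly interest)): balance=$2224.80 total_interest=$124.80
After 6 (month_end (apply 3% monthly interest)): balance=$2291.54 total_interest=$191.54
After 7 (month_end (apply 3% monthly interest)): balance=$2360.28 total_interest=$260.28
After 8 (withdraw($200)): balance=$2160.28 total_interest=$260.28
After 9 (month_end (apply 3% monthly interest)): balance=$2225.08 total_interest=$325.08
After 10 (deposit($1000)): balance=$3225.08 total_interest=$325.08
After 11 (year_end (apply 8% annual interest)): balance=$3483.08 total_interest=$583.08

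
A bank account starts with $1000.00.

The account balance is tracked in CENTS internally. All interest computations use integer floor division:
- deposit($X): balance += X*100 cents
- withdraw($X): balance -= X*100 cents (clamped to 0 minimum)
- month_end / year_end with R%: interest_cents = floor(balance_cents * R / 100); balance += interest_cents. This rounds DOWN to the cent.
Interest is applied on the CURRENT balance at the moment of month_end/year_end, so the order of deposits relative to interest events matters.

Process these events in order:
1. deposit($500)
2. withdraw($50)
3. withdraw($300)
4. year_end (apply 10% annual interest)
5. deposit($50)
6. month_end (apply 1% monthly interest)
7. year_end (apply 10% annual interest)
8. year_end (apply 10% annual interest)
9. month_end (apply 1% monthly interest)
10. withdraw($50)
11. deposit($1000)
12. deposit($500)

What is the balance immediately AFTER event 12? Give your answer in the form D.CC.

Answer: 3073.12

Derivation:
After 1 (deposit($500)): balance=$1500.00 total_interest=$0.00
After 2 (withdraw($50)): balance=$1450.00 total_interest=$0.00
After 3 (withdraw($300)): balance=$1150.00 total_interest=$0.00
After 4 (year_end (apply 10% annual interest)): balance=$1265.00 total_interest=$115.00
After 5 (deposit($50)): balance=$1315.00 total_interest=$115.00
After 6 (month_end (apply 1% monthly interest)): balance=$1328.15 total_interest=$128.15
After 7 (year_end (apply 10% annual interest)): balance=$1460.96 total_interest=$260.96
After 8 (year_end (apply 10% annual interest)): balance=$1607.05 total_interest=$407.05
After 9 (month_end (apply 1% monthly interest)): balance=$1623.12 total_interest=$423.12
After 10 (withdraw($50)): balance=$1573.12 total_interest=$423.12
After 11 (deposit($1000)): balance=$2573.12 total_interest=$423.12
After 12 (deposit($500)): balance=$3073.12 total_interest=$423.12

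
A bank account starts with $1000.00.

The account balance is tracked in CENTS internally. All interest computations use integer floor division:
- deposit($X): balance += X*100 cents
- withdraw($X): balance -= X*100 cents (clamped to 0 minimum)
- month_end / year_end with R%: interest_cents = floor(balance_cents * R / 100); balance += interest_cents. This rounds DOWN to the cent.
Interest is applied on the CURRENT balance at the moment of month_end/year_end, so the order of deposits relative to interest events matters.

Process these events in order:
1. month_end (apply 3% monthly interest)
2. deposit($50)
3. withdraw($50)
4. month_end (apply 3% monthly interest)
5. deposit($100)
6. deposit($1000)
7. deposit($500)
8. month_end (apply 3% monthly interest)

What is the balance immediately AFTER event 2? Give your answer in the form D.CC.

Answer: 1080.00

Derivation:
After 1 (month_end (apply 3% monthly interest)): balance=$1030.00 total_interest=$30.00
After 2 (deposit($50)): balance=$1080.00 total_interest=$30.00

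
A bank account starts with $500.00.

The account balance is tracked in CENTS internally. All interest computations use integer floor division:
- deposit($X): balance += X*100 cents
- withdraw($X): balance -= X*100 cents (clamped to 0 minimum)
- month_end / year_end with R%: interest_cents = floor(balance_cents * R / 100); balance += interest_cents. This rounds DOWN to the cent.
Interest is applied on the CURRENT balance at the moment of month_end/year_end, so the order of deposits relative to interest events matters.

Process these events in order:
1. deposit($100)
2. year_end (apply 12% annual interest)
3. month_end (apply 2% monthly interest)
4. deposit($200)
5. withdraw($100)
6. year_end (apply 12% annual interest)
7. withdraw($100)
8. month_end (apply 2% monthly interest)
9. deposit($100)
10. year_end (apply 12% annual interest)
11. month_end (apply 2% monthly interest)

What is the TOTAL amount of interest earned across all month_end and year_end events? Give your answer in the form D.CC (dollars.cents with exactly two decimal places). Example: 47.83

Answer: 322.76

Derivation:
After 1 (deposit($100)): balance=$600.00 total_interest=$0.00
After 2 (year_end (apply 12% annual interest)): balance=$672.00 total_interest=$72.00
After 3 (month_end (apply 2% monthly interest)): balance=$685.44 total_interest=$85.44
After 4 (deposit($200)): balance=$885.44 total_interest=$85.44
After 5 (withdraw($100)): balance=$785.44 total_interest=$85.44
After 6 (year_end (apply 12% annual interest)): balance=$879.69 total_interest=$179.69
After 7 (withdraw($100)): balance=$779.69 total_interest=$179.69
After 8 (month_end (apply 2% monthly interest)): balance=$795.28 total_interest=$195.28
After 9 (deposit($100)): balance=$895.28 total_interest=$195.28
After 10 (year_end (apply 12% annual interest)): balance=$1002.71 total_interest=$302.71
After 11 (month_end (apply 2% monthly interest)): balance=$1022.76 total_interest=$322.76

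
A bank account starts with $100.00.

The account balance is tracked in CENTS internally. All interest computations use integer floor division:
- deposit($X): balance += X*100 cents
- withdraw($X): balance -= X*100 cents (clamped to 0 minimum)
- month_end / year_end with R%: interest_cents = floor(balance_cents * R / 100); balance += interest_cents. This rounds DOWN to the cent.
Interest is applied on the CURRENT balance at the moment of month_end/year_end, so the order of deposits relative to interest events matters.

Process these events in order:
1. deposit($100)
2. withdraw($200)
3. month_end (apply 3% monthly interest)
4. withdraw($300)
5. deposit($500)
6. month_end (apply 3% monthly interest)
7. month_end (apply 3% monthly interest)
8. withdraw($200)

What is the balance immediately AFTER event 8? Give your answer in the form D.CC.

Answer: 330.45

Derivation:
After 1 (deposit($100)): balance=$200.00 total_interest=$0.00
After 2 (withdraw($200)): balance=$0.00 total_interest=$0.00
After 3 (month_end (apply 3% monthly interest)): balance=$0.00 total_interest=$0.00
After 4 (withdraw($300)): balance=$0.00 total_interest=$0.00
After 5 (deposit($500)): balance=$500.00 total_interest=$0.00
After 6 (month_end (apply 3% monthly interest)): balance=$515.00 total_interest=$15.00
After 7 (month_end (apply 3% monthly interest)): balance=$530.45 total_interest=$30.45
After 8 (withdraw($200)): balance=$330.45 total_interest=$30.45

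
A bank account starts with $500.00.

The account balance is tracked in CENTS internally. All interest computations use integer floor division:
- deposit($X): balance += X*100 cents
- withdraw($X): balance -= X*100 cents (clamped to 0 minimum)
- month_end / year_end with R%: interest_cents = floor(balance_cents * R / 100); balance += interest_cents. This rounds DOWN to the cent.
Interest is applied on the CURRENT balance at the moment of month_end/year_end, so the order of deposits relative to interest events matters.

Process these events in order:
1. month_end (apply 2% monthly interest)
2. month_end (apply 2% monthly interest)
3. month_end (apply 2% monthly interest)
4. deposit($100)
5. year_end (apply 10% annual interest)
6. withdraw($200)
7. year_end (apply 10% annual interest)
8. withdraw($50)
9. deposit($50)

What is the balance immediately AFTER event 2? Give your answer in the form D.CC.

Answer: 520.20

Derivation:
After 1 (month_end (apply 2% monthly interest)): balance=$510.00 total_interest=$10.00
After 2 (month_end (apply 2% monthly interest)): balance=$520.20 total_interest=$20.20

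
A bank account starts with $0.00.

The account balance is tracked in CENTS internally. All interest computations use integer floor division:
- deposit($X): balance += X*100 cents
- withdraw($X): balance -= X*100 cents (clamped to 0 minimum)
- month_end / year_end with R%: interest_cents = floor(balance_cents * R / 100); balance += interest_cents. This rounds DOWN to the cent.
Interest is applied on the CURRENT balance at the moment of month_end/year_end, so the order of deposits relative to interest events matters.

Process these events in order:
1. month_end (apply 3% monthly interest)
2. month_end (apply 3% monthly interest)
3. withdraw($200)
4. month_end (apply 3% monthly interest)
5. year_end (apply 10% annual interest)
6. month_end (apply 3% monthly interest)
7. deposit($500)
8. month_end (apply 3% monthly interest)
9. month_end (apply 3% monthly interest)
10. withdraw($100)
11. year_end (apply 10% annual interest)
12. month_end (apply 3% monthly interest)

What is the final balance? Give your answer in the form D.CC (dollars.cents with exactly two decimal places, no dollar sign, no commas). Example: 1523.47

Answer: 487.69

Derivation:
After 1 (month_end (apply 3% monthly interest)): balance=$0.00 total_interest=$0.00
After 2 (month_end (apply 3% monthly interest)): balance=$0.00 total_interest=$0.00
After 3 (withdraw($200)): balance=$0.00 total_interest=$0.00
After 4 (month_end (apply 3% monthly interest)): balance=$0.00 total_interest=$0.00
After 5 (year_end (apply 10% annual interest)): balance=$0.00 total_interest=$0.00
After 6 (month_end (apply 3% monthly interest)): balance=$0.00 total_interest=$0.00
After 7 (deposit($500)): balance=$500.00 total_interest=$0.00
After 8 (month_end (apply 3% monthly interest)): balance=$515.00 total_interest=$15.00
After 9 (month_end (apply 3% monthly interest)): balance=$530.45 total_interest=$30.45
After 10 (withdraw($100)): balance=$430.45 total_interest=$30.45
After 11 (year_end (apply 10% annual interest)): balance=$473.49 total_interest=$73.49
After 12 (month_end (apply 3% monthly interest)): balance=$487.69 total_interest=$87.69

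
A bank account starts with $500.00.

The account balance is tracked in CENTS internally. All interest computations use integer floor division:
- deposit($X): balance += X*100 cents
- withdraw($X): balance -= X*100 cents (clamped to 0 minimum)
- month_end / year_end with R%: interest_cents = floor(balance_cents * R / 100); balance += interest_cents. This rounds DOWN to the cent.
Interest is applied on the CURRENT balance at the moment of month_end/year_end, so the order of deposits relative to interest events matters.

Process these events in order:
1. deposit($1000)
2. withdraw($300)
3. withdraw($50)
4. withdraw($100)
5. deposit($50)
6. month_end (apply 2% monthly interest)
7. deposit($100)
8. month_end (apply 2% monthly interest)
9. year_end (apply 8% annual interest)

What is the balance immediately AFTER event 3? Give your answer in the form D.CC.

Answer: 1150.00

Derivation:
After 1 (deposit($1000)): balance=$1500.00 total_interest=$0.00
After 2 (withdraw($300)): balance=$1200.00 total_interest=$0.00
After 3 (withdraw($50)): balance=$1150.00 total_interest=$0.00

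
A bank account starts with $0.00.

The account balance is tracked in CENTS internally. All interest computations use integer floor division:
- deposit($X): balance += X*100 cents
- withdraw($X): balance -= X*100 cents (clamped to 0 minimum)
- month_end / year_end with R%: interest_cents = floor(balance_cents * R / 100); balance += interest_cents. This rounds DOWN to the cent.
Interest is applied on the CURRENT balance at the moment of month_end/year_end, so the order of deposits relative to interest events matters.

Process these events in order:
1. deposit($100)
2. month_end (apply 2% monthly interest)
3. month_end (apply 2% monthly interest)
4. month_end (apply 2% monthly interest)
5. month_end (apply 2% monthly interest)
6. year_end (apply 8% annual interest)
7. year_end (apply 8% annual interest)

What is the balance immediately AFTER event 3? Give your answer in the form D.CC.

After 1 (deposit($100)): balance=$100.00 total_interest=$0.00
After 2 (month_end (apply 2% monthly interest)): balance=$102.00 total_interest=$2.00
After 3 (month_end (apply 2% monthly interest)): balance=$104.04 total_interest=$4.04

Answer: 104.04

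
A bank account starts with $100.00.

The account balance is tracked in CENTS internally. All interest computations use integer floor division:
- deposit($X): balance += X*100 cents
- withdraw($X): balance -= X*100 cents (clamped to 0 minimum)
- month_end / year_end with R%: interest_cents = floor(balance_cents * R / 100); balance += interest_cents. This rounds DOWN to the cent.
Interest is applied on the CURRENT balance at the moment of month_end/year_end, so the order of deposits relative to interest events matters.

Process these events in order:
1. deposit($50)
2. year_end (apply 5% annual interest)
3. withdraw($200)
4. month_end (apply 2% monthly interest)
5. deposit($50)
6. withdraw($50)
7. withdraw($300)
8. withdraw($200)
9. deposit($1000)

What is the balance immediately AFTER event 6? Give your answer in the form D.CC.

After 1 (deposit($50)): balance=$150.00 total_interest=$0.00
After 2 (year_end (apply 5% annual interest)): balance=$157.50 total_interest=$7.50
After 3 (withdraw($200)): balance=$0.00 total_interest=$7.50
After 4 (month_end (apply 2% monthly interest)): balance=$0.00 total_interest=$7.50
After 5 (deposit($50)): balance=$50.00 total_interest=$7.50
After 6 (withdraw($50)): balance=$0.00 total_interest=$7.50

Answer: 0.00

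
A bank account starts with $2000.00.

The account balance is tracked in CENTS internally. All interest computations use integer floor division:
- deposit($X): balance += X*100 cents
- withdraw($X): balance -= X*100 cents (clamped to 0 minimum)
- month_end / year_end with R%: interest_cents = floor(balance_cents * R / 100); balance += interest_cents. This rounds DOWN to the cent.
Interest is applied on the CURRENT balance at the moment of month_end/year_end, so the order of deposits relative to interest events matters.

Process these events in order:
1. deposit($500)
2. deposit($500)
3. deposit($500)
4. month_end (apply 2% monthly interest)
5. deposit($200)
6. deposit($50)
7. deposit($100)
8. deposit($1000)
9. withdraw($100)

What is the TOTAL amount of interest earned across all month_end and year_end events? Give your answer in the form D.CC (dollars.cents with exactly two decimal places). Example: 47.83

Answer: 70.00

Derivation:
After 1 (deposit($500)): balance=$2500.00 total_interest=$0.00
After 2 (deposit($500)): balance=$3000.00 total_interest=$0.00
After 3 (deposit($500)): balance=$3500.00 total_interest=$0.00
After 4 (month_end (apply 2% monthly interest)): balance=$3570.00 total_interest=$70.00
After 5 (deposit($200)): balance=$3770.00 total_interest=$70.00
After 6 (deposit($50)): balance=$3820.00 total_interest=$70.00
After 7 (deposit($100)): balance=$3920.00 total_interest=$70.00
After 8 (deposit($1000)): balance=$4920.00 total_interest=$70.00
After 9 (withdraw($100)): balance=$4820.00 total_interest=$70.00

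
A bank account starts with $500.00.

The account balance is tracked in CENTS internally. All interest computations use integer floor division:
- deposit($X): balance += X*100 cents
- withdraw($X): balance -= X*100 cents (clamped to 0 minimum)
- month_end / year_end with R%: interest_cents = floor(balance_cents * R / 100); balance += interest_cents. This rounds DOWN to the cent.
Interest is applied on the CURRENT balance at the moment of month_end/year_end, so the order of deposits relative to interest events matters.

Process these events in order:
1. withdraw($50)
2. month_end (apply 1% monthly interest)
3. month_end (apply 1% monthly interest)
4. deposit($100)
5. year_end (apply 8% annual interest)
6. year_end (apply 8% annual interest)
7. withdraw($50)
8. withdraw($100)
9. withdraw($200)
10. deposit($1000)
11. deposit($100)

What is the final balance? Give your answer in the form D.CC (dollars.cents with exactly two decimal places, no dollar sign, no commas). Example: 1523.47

Answer: 1402.06

Derivation:
After 1 (withdraw($50)): balance=$450.00 total_interest=$0.00
After 2 (month_end (apply 1% monthly interest)): balance=$454.50 total_interest=$4.50
After 3 (month_end (apply 1% monthly interest)): balance=$459.04 total_interest=$9.04
After 4 (deposit($100)): balance=$559.04 total_interest=$9.04
After 5 (year_end (apply 8% annual interest)): balance=$603.76 total_interest=$53.76
After 6 (year_end (apply 8% annual interest)): balance=$652.06 total_interest=$102.06
After 7 (withdraw($50)): balance=$602.06 total_interest=$102.06
After 8 (withdraw($100)): balance=$502.06 total_interest=$102.06
After 9 (withdraw($200)): balance=$302.06 total_interest=$102.06
After 10 (deposit($1000)): balance=$1302.06 total_interest=$102.06
After 11 (deposit($100)): balance=$1402.06 total_interest=$102.06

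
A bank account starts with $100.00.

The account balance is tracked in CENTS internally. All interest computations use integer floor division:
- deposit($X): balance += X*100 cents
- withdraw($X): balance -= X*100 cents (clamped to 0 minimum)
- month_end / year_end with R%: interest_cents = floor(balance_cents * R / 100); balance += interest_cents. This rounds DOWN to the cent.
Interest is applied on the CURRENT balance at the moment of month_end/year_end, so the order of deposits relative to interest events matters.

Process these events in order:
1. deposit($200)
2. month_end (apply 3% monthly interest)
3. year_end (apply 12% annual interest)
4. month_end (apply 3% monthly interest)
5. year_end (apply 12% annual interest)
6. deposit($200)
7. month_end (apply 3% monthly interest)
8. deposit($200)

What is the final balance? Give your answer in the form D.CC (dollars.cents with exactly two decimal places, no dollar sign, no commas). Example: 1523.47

Answer: 817.20

Derivation:
After 1 (deposit($200)): balance=$300.00 total_interest=$0.00
After 2 (month_end (apply 3% monthly interest)): balance=$309.00 total_interest=$9.00
After 3 (year_end (apply 12% annual interest)): balance=$346.08 total_interest=$46.08
After 4 (month_end (apply 3% monthly interest)): balance=$356.46 total_interest=$56.46
After 5 (year_end (apply 12% annual interest)): balance=$399.23 total_interest=$99.23
After 6 (deposit($200)): balance=$599.23 total_interest=$99.23
After 7 (month_end (apply 3% monthly interest)): balance=$617.20 total_interest=$117.20
After 8 (deposit($200)): balance=$817.20 total_interest=$117.20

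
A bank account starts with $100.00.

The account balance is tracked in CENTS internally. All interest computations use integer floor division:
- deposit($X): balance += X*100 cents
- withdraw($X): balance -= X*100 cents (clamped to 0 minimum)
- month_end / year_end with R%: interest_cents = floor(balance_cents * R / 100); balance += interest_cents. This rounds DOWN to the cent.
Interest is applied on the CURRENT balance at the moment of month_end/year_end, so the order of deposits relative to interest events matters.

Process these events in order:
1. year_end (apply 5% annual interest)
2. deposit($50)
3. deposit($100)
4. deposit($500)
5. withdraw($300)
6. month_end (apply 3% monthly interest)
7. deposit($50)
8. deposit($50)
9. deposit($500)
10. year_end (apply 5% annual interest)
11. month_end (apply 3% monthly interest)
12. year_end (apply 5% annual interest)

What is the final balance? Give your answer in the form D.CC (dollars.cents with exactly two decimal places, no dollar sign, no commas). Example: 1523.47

Answer: 1213.52

Derivation:
After 1 (year_end (apply 5% annual interest)): balance=$105.00 total_interest=$5.00
After 2 (deposit($50)): balance=$155.00 total_interest=$5.00
After 3 (deposit($100)): balance=$255.00 total_interest=$5.00
After 4 (deposit($500)): balance=$755.00 total_interest=$5.00
After 5 (withdraw($300)): balance=$455.00 total_interest=$5.00
After 6 (month_end (apply 3% monthly interest)): balance=$468.65 total_interest=$18.65
After 7 (deposit($50)): balance=$518.65 total_interest=$18.65
After 8 (deposit($50)): balance=$568.65 total_interest=$18.65
After 9 (deposit($500)): balance=$1068.65 total_interest=$18.65
After 10 (year_end (apply 5% annual interest)): balance=$1122.08 total_interest=$72.08
After 11 (month_end (apply 3% monthly interest)): balance=$1155.74 total_interest=$105.74
After 12 (year_end (apply 5% annual interest)): balance=$1213.52 total_interest=$163.52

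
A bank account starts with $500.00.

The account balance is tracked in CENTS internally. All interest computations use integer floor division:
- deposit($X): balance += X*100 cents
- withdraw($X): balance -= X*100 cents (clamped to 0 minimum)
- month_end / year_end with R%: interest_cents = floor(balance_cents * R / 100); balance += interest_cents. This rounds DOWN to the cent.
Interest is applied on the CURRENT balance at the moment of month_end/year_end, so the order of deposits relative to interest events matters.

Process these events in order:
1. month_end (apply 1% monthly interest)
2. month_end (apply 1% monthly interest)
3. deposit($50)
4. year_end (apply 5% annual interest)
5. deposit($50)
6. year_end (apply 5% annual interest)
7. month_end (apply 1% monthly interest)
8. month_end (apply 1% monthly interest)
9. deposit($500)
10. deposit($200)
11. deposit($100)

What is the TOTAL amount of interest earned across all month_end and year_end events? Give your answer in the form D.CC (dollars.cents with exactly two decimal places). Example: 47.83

Answer: 83.40

Derivation:
After 1 (month_end (apply 1% monthly interest)): balance=$505.00 total_interest=$5.00
After 2 (month_end (apply 1% monthly interest)): balance=$510.05 total_interest=$10.05
After 3 (deposit($50)): balance=$560.05 total_interest=$10.05
After 4 (year_end (apply 5% annual interest)): balance=$588.05 total_interest=$38.05
After 5 (deposit($50)): balance=$638.05 total_interest=$38.05
After 6 (year_end (apply 5% annual interest)): balance=$669.95 total_interest=$69.95
After 7 (month_end (apply 1% monthly interest)): balance=$676.64 total_interest=$76.64
After 8 (month_end (apply 1% monthly interest)): balance=$683.40 total_interest=$83.40
After 9 (deposit($500)): balance=$1183.40 total_interest=$83.40
After 10 (deposit($200)): balance=$1383.40 total_interest=$83.40
After 11 (deposit($100)): balance=$1483.40 total_interest=$83.40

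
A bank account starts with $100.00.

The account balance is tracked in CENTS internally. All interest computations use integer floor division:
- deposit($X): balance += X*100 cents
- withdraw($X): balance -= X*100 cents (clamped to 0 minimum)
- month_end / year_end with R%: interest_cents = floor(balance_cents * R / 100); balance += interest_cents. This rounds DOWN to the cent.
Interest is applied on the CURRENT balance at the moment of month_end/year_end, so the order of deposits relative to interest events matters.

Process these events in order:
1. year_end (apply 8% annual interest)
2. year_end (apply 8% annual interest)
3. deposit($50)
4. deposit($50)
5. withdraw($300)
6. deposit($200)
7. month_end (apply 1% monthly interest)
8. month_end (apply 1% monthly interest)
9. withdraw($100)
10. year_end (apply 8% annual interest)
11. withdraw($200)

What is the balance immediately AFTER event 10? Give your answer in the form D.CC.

Answer: 112.34

Derivation:
After 1 (year_end (apply 8% annual interest)): balance=$108.00 total_interest=$8.00
After 2 (year_end (apply 8% annual interest)): balance=$116.64 total_interest=$16.64
After 3 (deposit($50)): balance=$166.64 total_interest=$16.64
After 4 (deposit($50)): balance=$216.64 total_interest=$16.64
After 5 (withdraw($300)): balance=$0.00 total_interest=$16.64
After 6 (deposit($200)): balance=$200.00 total_interest=$16.64
After 7 (month_end (apply 1% monthly interest)): balance=$202.00 total_interest=$18.64
After 8 (month_end (apply 1% monthly interest)): balance=$204.02 total_interest=$20.66
After 9 (withdraw($100)): balance=$104.02 total_interest=$20.66
After 10 (year_end (apply 8% annual interest)): balance=$112.34 total_interest=$28.98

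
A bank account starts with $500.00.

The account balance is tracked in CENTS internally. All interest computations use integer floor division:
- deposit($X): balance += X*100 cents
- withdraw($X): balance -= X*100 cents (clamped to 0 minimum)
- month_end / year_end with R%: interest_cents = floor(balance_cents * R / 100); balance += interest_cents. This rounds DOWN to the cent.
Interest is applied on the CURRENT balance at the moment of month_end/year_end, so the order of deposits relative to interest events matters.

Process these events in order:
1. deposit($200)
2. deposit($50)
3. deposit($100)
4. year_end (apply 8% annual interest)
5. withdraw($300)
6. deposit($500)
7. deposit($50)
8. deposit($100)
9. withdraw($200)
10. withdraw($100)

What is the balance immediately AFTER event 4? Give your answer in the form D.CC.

Answer: 918.00

Derivation:
After 1 (deposit($200)): balance=$700.00 total_interest=$0.00
After 2 (deposit($50)): balance=$750.00 total_interest=$0.00
After 3 (deposit($100)): balance=$850.00 total_interest=$0.00
After 4 (year_end (apply 8% annual interest)): balance=$918.00 total_interest=$68.00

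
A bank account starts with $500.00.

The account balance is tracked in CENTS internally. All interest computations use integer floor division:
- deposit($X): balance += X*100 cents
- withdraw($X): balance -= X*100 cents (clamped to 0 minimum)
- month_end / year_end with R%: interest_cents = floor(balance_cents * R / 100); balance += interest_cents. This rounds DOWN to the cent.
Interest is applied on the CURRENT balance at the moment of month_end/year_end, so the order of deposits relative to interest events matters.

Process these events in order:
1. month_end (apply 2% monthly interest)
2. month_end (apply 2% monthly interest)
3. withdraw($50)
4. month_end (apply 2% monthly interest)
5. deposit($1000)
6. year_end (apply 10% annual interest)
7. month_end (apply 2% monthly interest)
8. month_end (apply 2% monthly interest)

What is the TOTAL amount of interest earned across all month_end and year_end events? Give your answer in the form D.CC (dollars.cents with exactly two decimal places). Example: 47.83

Answer: 243.31

Derivation:
After 1 (month_end (apply 2% monthly interest)): balance=$510.00 total_interest=$10.00
After 2 (month_end (apply 2% monthly interest)): balance=$520.20 total_interest=$20.20
After 3 (withdraw($50)): balance=$470.20 total_interest=$20.20
After 4 (month_end (apply 2% monthly interest)): balance=$479.60 total_interest=$29.60
After 5 (deposit($1000)): balance=$1479.60 total_interest=$29.60
After 6 (year_end (apply 10% annual interest)): balance=$1627.56 total_interest=$177.56
After 7 (month_end (apply 2% monthly interest)): balance=$1660.11 total_interest=$210.11
After 8 (month_end (apply 2% monthly interest)): balance=$1693.31 total_interest=$243.31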